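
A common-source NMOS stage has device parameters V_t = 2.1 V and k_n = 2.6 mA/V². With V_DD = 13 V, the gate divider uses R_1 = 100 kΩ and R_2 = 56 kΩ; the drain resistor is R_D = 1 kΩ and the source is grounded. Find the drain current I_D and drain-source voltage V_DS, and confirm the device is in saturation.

I_D ≈ 8.6 mA, V_DS ≈ 4.4 V

V_G = V_DD·R_2/(R_1+R_2) = 13×56/156 = 4.67 V. With the source grounded, V_GS = V_G = 4.67 V.
Assume saturation: I_D = (k_n/2)(V_GS − V_t)² = (2.6/2)×(4.67 − 2.1)² = 1.3×2.57² = 8.56 mA.
V_DS = V_DD − I_D·R_D = 13 − 8.56×1 = 4.44 V.
Saturation requires V_DS ≥ V_GS − V_t = 2.57 V; 4.44 ≥ 2.57 ✓.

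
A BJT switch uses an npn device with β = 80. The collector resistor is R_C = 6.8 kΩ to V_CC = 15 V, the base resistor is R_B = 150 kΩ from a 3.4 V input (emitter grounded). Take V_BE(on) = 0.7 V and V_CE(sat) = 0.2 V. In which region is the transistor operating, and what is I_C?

Assume active. Base-emitter loop: I_B = (V_BB − V_BE)/R_B = (3.4 − 0.7)/150 = 0.018 mA.
I_C = β·I_B = 80×0.018 = 1.44 mA.
V_CE = V_CC − I_C·R_C = 15 − 1.44×6.8 = 5.21 V > V_CE(sat), so the active-region assumption holds.

active; I_C ≈ 1.4 mA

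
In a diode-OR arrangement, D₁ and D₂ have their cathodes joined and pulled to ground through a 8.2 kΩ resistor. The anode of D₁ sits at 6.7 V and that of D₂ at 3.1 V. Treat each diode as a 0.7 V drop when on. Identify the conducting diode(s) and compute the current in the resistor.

Only D₁ conducts; I_R ≈ 0.73 mA

Assume both conduct. Then node N would need to be at both 6.7−0.7 = 6 V and 3.1−0.7 = 2.4 V, which is impossible.
Assume only D₁ conducts: V_N = 6.7 − 0.7 = 6 V, so I_R = 6/8.2 = 0.732 mA.
Check D₂: its anode-to-cathode voltage is 3.1 − 6 = -2.9 V < 0.7 V, so it is off. The assumption is consistent.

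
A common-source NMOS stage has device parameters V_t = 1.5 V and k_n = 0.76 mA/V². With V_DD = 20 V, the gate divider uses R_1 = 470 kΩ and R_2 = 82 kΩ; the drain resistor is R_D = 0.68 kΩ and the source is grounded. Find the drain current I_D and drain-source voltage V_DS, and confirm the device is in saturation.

V_G = V_DD·R_2/(R_1+R_2) = 20×82/552 = 2.97 V. With the source grounded, V_GS = V_G = 2.97 V.
Assume saturation: I_D = (k_n/2)(V_GS − V_t)² = (0.76/2)×(2.97 − 1.5)² = 0.38×1.47² = 0.822 mA.
V_DS = V_DD − I_D·R_D = 20 − 0.822×0.68 = 19.4 V.
Saturation requires V_DS ≥ V_GS − V_t = 1.47 V; 19.4 ≥ 1.47 ✓.

I_D ≈ 0.82 mA, V_DS ≈ 19 V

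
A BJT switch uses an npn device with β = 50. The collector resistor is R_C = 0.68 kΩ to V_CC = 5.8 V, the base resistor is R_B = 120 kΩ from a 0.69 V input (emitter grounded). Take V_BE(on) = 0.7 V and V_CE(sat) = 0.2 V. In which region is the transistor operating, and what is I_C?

cutoff; I_C ≈ 0

V_BB = 0.69 V ≤ V_BE(on) = 0.7 V, so the base-emitter junction is not forward biased.
The transistor is in cutoff: I_B = I_C = 0.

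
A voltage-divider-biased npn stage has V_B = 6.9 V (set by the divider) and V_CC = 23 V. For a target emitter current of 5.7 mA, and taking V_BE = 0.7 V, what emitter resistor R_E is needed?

R_E ≈ 1.1 kΩ

V_E = V_B − V_BE = 6.9 − 0.7 = 6.2 V.
R_E = V_E / I_E = 6.2 / 5.7 = 1.09 kΩ.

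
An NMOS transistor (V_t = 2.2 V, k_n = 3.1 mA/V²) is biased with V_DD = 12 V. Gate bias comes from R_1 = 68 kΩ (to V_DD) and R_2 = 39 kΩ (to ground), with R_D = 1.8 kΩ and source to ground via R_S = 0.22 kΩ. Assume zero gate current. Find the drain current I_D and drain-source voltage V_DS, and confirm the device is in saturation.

I_D ≈ 3.3 mA, V_DS ≈ 5.4 V

V_G = V_DD·R_2/(R_1+R_2) = 12×39/107 = 4.37 V.
Assume saturation: I_D = (k_n/2)(V_GS − V_t)² with V_GS = V_G − I_D·R_S = 4.37 − 0.22·I_D.
Substituting gives 0.075·I_D² − 2.48·I_D + 7.32 = 0, with roots I_D = 3.27 or 29.8 mA.
The root I_D = 29.8 mA gives V_GS = -2.19 V ≤ V_t, so take I_D = 3.27 mA.
Then V_GS = 3.65 V and V_DS = V_DD − I_D(R_D+R_S) = 12 − 3.27×2.02 = 5.39 V.
Saturation requires V_DS ≥ V_GS − V_t = 1.45 V; 5.39 ≥ 1.45 ✓.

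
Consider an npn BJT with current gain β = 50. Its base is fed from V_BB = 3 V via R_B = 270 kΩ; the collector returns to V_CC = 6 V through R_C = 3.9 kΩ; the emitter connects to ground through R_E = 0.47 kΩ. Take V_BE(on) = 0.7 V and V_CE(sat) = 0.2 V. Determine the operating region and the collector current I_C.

Assume active. Base-emitter loop: I_B = (V_BB − V_BE)/(R_B + (β+1)R_E) = (3 − 0.7)/(270 + 51×0.47) = 0.00782 mA.
I_C = β·I_B = 50×0.00782 = 0.391 mA.
V_CE = V_CC − I_C·R_C − I_E·R_E = 6 − 0.391×3.9 − 0.399×0.47 = 4.29 V > V_CE(sat), so the active-region assumption holds.

active; I_C ≈ 0.39 mA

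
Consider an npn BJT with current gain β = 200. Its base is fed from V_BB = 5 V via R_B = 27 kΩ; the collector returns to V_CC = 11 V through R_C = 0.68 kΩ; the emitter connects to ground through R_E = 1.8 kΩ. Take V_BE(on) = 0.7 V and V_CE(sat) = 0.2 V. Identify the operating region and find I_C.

active; I_C ≈ 2.2 mA

Assume active. Base-emitter loop: I_B = (V_BB − V_BE)/(R_B + (β+1)R_E) = (5 − 0.7)/(27 + 201×1.8) = 0.0111 mA.
I_C = β·I_B = 200×0.0111 = 2.21 mA.
V_CE = V_CC − I_C·R_C − I_E·R_E = 11 − 2.21×0.68 − 2.22×1.8 = 5.49 V > V_CE(sat), so the active-region assumption holds.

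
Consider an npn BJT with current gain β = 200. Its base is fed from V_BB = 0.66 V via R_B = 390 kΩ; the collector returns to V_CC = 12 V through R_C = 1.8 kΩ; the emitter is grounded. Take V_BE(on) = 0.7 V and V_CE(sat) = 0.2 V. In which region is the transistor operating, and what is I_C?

V_BB = 0.66 V ≤ V_BE(on) = 0.7 V, so the base-emitter junction is not forward biased.
The transistor is in cutoff: I_B = I_C = 0.

cutoff; I_C ≈ 0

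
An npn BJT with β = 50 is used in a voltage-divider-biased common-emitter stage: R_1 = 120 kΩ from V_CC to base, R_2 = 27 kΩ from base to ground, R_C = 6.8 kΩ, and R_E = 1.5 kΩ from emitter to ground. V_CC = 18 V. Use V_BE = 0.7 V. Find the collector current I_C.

Thevenize the base divider: V_Th = V_CC·R_2/(R_1+R_2) = 18×27/147 = 3.31 V, R_Th = R_1‖R_2 = 22 kΩ.
Base-emitter loop: V_Th = I_B·R_Th + V_BE + (β+1)I_B·R_E, so I_B = (3.31 − 0.7) / (22 + 51×1.5) = 0.0264 mA.
I_C = β·I_B = 50×0.0264 = 1.32 mA, and I_E = (β+1)I_B = 1.35 mA.
V_CE = V_CC − I_C·R_C − I_E·R_E = 18 − 1.32×6.8 − 1.35×1.5 = 6.98 V.
V_CE = 6.98 V > 0.2 V confirms active-region operation.

I_C ≈ 1.3 mA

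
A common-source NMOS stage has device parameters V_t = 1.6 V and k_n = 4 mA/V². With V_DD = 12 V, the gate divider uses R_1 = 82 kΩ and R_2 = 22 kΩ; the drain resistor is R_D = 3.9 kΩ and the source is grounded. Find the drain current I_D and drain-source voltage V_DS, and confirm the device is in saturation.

V_G = V_DD·R_2/(R_1+R_2) = 12×22/104 = 2.54 V. With the source grounded, V_GS = V_G = 2.54 V.
Assume saturation: I_D = (k_n/2)(V_GS − V_t)² = (4/2)×(2.54 − 1.6)² = 2×0.938² = 1.76 mA.
V_DS = V_DD − I_D·R_D = 12 − 1.76×3.9 = 5.13 V.
Saturation requires V_DS ≥ V_GS − V_t = 0.938 V; 5.13 ≥ 0.938 ✓.

I_D ≈ 1.8 mA, V_DS ≈ 5.1 V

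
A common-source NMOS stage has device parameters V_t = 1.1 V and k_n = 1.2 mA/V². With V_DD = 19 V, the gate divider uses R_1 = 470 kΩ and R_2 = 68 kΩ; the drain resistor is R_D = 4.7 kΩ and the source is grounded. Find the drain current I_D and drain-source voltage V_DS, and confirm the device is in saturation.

I_D ≈ 1 mA, V_DS ≈ 14 V

V_G = V_DD·R_2/(R_1+R_2) = 19×68/538 = 2.4 V. With the source grounded, V_GS = V_G = 2.4 V.
Assume saturation: I_D = (k_n/2)(V_GS − V_t)² = (1.2/2)×(2.4 − 1.1)² = 0.6×1.3² = 1.02 mA.
V_DS = V_DD − I_D·R_D = 19 − 1.02×4.7 = 14.2 V.
Saturation requires V_DS ≥ V_GS − V_t = 1.3 V; 14.2 ≥ 1.3 ✓.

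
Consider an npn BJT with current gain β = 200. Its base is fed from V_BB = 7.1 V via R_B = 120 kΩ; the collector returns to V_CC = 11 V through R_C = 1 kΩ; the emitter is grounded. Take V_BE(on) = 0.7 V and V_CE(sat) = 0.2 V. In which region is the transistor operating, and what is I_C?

Assume active. Base-emitter loop: I_B = (V_BB − V_BE)/R_B = (7.1 − 0.7)/120 = 0.0533 mA.
I_C = β·I_B = 200×0.0533 = 10.7 mA.
V_CE = V_CC − I_C·R_C = 11 − 10.7×1 = 0.333 V > V_CE(sat), so the active-region assumption holds.

active; I_C ≈ 11 mA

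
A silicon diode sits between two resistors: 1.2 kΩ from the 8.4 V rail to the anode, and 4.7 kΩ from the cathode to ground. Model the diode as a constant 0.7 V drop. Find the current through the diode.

I ≈ 1.3 mA

The two resistors are in series with the diode, so KVL gives 8.4 = I·1.2 + 0.7 + I·4.7.
I = (8.4 − 0.7) / (1.2 + 4.7) kΩ = 7.7 / 5.9 = 1.31 mA.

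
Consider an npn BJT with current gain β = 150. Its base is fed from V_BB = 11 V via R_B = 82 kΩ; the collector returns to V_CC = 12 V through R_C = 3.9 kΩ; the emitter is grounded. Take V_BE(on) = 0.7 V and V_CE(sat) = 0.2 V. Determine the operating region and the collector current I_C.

saturation; I_C ≈ 3 mA

Assume active: I_B = (11 − 0.7)/82 = 0.126 mA, giving I_C = β·I_B = 18.8 mA.
But then V_CE = 12 − 18.8×3.9 = -61.5 V < V_CE(sat) = 0.2 V — impossible in the active region.
So the transistor is saturated. With V_CE = 0.2 V, I_C = (V_CC − 0.2)/R_C = 11.8/3.9 = 3.03 mA.
Check: β·I_B = 18.8 mA > I_C = 3.03 mA, confirming saturation.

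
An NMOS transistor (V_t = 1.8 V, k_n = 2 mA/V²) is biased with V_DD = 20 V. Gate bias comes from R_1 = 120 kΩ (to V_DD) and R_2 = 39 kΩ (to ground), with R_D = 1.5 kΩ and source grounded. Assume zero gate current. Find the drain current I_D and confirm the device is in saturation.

V_G = V_DD·R_2/(R_1+R_2) = 20×39/159 = 4.91 V. With the source grounded, V_GS = V_G = 4.91 V.
Assume saturation: I_D = (k_n/2)(V_GS − V_t)² = (2/2)×(4.91 − 1.8)² = 1×3.11² = 9.65 mA.
V_DS = V_DD − I_D·R_D = 20 − 9.65×1.5 = 5.53 V.
Saturation requires V_DS ≥ V_GS − V_t = 3.11 V; 5.53 ≥ 3.11 ✓.

I_D ≈ 9.6 mA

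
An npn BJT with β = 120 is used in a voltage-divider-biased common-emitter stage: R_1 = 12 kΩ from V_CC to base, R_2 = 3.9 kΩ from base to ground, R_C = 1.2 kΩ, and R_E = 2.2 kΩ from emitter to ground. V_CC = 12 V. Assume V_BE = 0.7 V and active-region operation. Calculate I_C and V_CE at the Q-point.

I_C ≈ 1 mA, V_CE ≈ 8.6 V

Thevenize the base divider: V_Th = V_CC·R_2/(R_1+R_2) = 12×3.9/15.9 = 2.94 V, R_Th = R_1‖R_2 = 2.94 kΩ.
Base-emitter loop: V_Th = I_B·R_Th + V_BE + (β+1)I_B·R_E, so I_B = (2.94 − 0.7) / (2.94 + 121×2.2) = 0.00834 mA.
I_C = β·I_B = 120×0.00834 = 1 mA, and I_E = (β+1)I_B = 1.01 mA.
V_CE = V_CC − I_C·R_C − I_E·R_E = 12 − 1×1.2 − 1.01×2.2 = 8.58 V.
V_CE = 8.58 V > 0.2 V confirms active-region operation.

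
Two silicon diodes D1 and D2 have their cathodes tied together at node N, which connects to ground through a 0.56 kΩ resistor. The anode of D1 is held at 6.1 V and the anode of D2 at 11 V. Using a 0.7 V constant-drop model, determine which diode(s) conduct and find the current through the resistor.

Assume both conduct. Then node N would need to be at both 6.1−0.7 = 5.4 V and 11−0.7 = 10.3 V, which is impossible.
Assume only D2 conducts: V_N = 11 − 0.7 = 10.3 V, so I_R = 10.3/0.56 = 18.4 mA.
Check D1: its anode-to-cathode voltage is 6.1 − 10.3 = -4.2 V < 0.7 V, so it is off. The assumption is consistent.

Only D2 conducts; I_R ≈ 18 mA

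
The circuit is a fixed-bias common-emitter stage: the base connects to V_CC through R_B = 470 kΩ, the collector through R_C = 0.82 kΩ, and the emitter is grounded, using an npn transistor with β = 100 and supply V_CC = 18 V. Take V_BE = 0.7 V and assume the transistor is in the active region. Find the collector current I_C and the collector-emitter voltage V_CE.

I_C ≈ 3.7 mA, V_CE ≈ 15 V

Base loop: V_CC = I_B·R_B + V_BE, so I_B = (18 − 0.7)/470 kΩ = 0.0368 mA.
In the active region I_C = β·I_B = 100 × 0.0368 = 3.68 mA.
Collector loop: V_CE = V_CC − I_C·R_C = 18 − 3.68×0.82 = 15 V.
Since V_CE = 15 V > V_CE(sat) ≈ 0.2 V, the transistor is in the active region as assumed.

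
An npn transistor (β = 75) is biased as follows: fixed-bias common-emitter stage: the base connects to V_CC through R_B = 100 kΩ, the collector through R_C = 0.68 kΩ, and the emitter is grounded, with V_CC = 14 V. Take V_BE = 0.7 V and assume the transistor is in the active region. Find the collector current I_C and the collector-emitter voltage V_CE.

I_C ≈ 10 mA, V_CE ≈ 7.2 V

Base loop: V_CC = I_B·R_B + V_BE, so I_B = (14 − 0.7)/100 kΩ = 0.133 mA.
In the active region I_C = β·I_B = 75 × 0.133 = 9.98 mA.
Collector loop: V_CE = V_CC − I_C·R_C = 14 − 9.98×0.68 = 7.22 V.
Since V_CE = 7.22 V > V_CE(sat) ≈ 0.2 V, the transistor is in the active region as assumed.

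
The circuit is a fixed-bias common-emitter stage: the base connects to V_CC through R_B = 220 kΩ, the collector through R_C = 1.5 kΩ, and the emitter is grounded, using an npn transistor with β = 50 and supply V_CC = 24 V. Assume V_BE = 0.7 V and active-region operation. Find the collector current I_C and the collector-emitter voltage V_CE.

I_C ≈ 5.3 mA, V_CE ≈ 16 V

Base loop: V_CC = I_B·R_B + V_BE, so I_B = (24 − 0.7)/220 kΩ = 0.106 mA.
In the active region I_C = β·I_B = 50 × 0.106 = 5.3 mA.
Collector loop: V_CE = V_CC − I_C·R_C = 24 − 5.3×1.5 = 16.1 V.
Since V_CE = 16.1 V > V_CE(sat) ≈ 0.2 V, the transistor is in the active region as assumed.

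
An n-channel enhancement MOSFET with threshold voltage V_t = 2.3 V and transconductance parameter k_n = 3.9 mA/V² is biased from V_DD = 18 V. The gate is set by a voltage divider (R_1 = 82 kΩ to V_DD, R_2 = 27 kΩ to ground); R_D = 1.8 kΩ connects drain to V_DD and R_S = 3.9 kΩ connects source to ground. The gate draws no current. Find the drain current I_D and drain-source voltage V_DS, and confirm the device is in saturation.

V_G = V_DD·R_2/(R_1+R_2) = 18×27/109 = 4.46 V.
Assume saturation: I_D = (k_n/2)(V_GS − V_t)² with V_GS = V_G − I_D·R_S = 4.46 − 3.9·I_D.
Substituting gives 29.7·I_D² − 33.8·I_D + 9.09 = 0, with roots I_D = 0.433 or 0.708 mA.
The root I_D = 0.708 mA gives V_GS = 1.7 V ≤ V_t, so take I_D = 0.433 mA.
Then V_GS = 2.77 V and V_DS = V_DD − I_D(R_D+R_S) = 18 − 0.433×5.7 = 15.5 V.
Saturation requires V_DS ≥ V_GS − V_t = 0.471 V; 15.5 ≥ 0.471 ✓.

I_D ≈ 0.43 mA, V_DS ≈ 16 V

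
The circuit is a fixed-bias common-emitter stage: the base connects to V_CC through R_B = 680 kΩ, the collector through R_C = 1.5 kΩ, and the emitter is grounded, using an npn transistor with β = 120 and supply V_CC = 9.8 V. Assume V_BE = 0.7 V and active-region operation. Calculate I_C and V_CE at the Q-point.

I_C ≈ 1.6 mA, V_CE ≈ 7.4 V

Base loop: V_CC = I_B·R_B + V_BE, so I_B = (9.8 − 0.7)/680 kΩ = 0.0134 mA.
In the active region I_C = β·I_B = 120 × 0.0134 = 1.61 mA.
Collector loop: V_CE = V_CC − I_C·R_C = 9.8 − 1.61×1.5 = 7.39 V.
Since V_CE = 7.39 V > V_CE(sat) ≈ 0.2 V, the transistor is in the active region as assumed.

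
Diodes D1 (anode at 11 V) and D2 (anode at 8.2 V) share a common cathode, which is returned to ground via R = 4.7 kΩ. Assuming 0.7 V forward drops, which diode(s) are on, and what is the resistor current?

Assume both conduct. Then node N would need to be at both 11−0.7 = 10.3 V and 8.2−0.7 = 7.5 V, which is impossible.
Assume only D1 conducts: V_N = 11 − 0.7 = 10.3 V, so I_R = 10.3/4.7 = 2.19 mA.
Check D2: its anode-to-cathode voltage is 8.2 − 10.3 = -2.1 V < 0.7 V, so it is off. The assumption is consistent.

Only D1 conducts; I_R ≈ 2.2 mA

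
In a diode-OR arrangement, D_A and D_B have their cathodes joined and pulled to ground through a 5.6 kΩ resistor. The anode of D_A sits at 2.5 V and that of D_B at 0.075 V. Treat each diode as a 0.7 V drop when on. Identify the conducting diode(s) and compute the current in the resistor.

Only D_A conducts; I_R ≈ 0.32 mA

Assume both conduct. Then node N would need to be at both 2.5−0.7 = 1.8 V and 0.075−0.7 = -0.625 V, which is impossible.
Assume only D_A conducts: V_N = 2.5 − 0.7 = 1.8 V, so I_R = 1.8/5.6 = 0.321 mA.
Check D_B: its anode-to-cathode voltage is 0.075 − 1.8 = -1.73 V < 0.7 V, so it is off. The assumption is consistent.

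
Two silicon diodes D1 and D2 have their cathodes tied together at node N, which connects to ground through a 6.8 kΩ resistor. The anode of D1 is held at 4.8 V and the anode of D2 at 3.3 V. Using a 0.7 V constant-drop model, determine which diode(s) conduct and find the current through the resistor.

Assume both conduct. Then node N would need to be at both 4.8−0.7 = 4.1 V and 3.3−0.7 = 2.6 V, which is impossible.
Assume only D1 conducts: V_N = 4.8 − 0.7 = 4.1 V, so I_R = 4.1/6.8 = 0.603 mA.
Check D2: its anode-to-cathode voltage is 3.3 − 4.1 = -0.8 V < 0.7 V, so it is off. The assumption is consistent.

Only D1 conducts; I_R ≈ 0.6 mA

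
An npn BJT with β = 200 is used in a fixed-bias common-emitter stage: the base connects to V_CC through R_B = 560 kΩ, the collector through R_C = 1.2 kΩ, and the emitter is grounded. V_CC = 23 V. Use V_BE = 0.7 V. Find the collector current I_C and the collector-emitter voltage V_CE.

I_C ≈ 8 mA, V_CE ≈ 13 V

Base loop: V_CC = I_B·R_B + V_BE, so I_B = (23 − 0.7)/560 kΩ = 0.0398 mA.
In the active region I_C = β·I_B = 200 × 0.0398 = 7.96 mA.
Collector loop: V_CE = V_CC − I_C·R_C = 23 − 7.96×1.2 = 13.4 V.
Since V_CE = 13.4 V > V_CE(sat) ≈ 0.2 V, the transistor is in the active region as assumed.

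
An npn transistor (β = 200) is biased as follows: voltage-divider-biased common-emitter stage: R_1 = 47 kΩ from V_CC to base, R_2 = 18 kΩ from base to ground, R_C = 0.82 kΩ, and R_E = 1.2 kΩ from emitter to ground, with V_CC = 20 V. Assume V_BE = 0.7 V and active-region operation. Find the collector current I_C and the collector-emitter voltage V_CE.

I_C ≈ 3.8 mA, V_CE ≈ 12 V

Thevenize the base divider: V_Th = V_CC·R_2/(R_1+R_2) = 20×18/65 = 5.54 V, R_Th = R_1‖R_2 = 13 kΩ.
Base-emitter loop: V_Th = I_B·R_Th + V_BE + (β+1)I_B·R_E, so I_B = (5.54 − 0.7) / (13 + 201×1.2) = 0.019 mA.
I_C = β·I_B = 200×0.019 = 3.81 mA, and I_E = (β+1)I_B = 3.83 mA.
V_CE = V_CC − I_C·R_C − I_E·R_E = 20 − 3.81×0.82 − 3.83×1.2 = 12.3 V.
V_CE = 12.3 V > 0.2 V confirms active-region operation.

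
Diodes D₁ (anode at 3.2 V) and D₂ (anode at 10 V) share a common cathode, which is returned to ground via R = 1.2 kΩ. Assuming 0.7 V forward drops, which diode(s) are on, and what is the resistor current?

Assume both conduct. Then node N would need to be at both 3.2−0.7 = 2.5 V and 10−0.7 = 9.3 V, which is impossible.
Assume only D₂ conducts: V_N = 10 − 0.7 = 9.3 V, so I_R = 9.3/1.2 = 7.75 mA.
Check D₁: its anode-to-cathode voltage is 3.2 − 9.3 = -6.1 V < 0.7 V, so it is off. The assumption is consistent.

Only D₂ conducts; I_R ≈ 7.8 mA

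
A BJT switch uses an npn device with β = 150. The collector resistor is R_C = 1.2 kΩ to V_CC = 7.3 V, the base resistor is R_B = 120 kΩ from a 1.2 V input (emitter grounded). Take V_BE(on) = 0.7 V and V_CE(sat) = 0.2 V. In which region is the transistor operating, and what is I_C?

Assume active. Base-emitter loop: I_B = (V_BB − V_BE)/R_B = (1.2 − 0.7)/120 = 0.00417 mA.
I_C = β·I_B = 150×0.00417 = 0.625 mA.
V_CE = V_CC − I_C·R_C = 7.3 − 0.625×1.2 = 6.55 V > V_CE(sat), so the active-region assumption holds.

active; I_C ≈ 0.62 mA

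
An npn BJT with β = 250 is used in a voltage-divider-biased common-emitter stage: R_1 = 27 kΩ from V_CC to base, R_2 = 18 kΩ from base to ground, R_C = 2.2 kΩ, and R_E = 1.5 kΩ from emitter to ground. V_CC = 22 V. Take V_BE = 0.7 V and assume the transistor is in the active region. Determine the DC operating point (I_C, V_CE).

I_C ≈ 5.2 mA, V_CE ≈ 2.6 V

Thevenize the base divider: V_Th = V_CC·R_2/(R_1+R_2) = 22×18/45 = 8.8 V, R_Th = R_1‖R_2 = 10.8 kΩ.
Base-emitter loop: V_Th = I_B·R_Th + V_BE + (β+1)I_B·R_E, so I_B = (8.8 − 0.7) / (10.8 + 251×1.5) = 0.0209 mA.
I_C = β·I_B = 250×0.0209 = 5.23 mA, and I_E = (β+1)I_B = 5.25 mA.
V_CE = V_CC − I_C·R_C − I_E·R_E = 22 − 5.23×2.2 − 5.25×1.5 = 2.62 V.
V_CE = 2.62 V > 0.2 V confirms active-region operation.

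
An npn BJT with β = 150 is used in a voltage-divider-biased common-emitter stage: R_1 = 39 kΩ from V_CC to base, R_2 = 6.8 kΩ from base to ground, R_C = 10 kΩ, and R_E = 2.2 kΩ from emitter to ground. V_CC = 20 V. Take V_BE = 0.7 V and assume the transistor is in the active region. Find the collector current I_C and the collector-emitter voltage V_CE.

Thevenize the base divider: V_Th = V_CC·R_2/(R_1+R_2) = 20×6.8/45.8 = 2.97 V, R_Th = R_1‖R_2 = 5.79 kΩ.
Base-emitter loop: V_Th = I_B·R_Th + V_BE + (β+1)I_B·R_E, so I_B = (2.97 − 0.7) / (5.79 + 151×2.2) = 0.00671 mA.
I_C = β·I_B = 150×0.00671 = 1.01 mA, and I_E = (β+1)I_B = 1.01 mA.
V_CE = V_CC − I_C·R_C − I_E·R_E = 20 − 1.01×10 − 1.01×2.2 = 7.7 V.
V_CE = 7.7 V > 0.2 V confirms active-region operation.

I_C ≈ 1 mA, V_CE ≈ 7.7 V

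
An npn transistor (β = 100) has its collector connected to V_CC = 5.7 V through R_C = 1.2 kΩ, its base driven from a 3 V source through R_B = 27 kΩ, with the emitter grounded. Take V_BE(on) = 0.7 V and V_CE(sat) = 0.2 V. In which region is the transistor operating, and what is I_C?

saturation; I_C ≈ 4.6 mA

Assume active: I_B = (3 − 0.7)/27 = 0.0852 mA, giving I_C = β·I_B = 8.52 mA.
But then V_CE = 5.7 − 8.52×1.2 = -4.52 V < V_CE(sat) = 0.2 V — impossible in the active region.
So the transistor is saturated. With V_CE = 0.2 V, I_C = (V_CC − 0.2)/R_C = 5.5/1.2 = 4.58 mA.
Check: β·I_B = 8.52 mA > I_C = 4.58 mA, confirming saturation.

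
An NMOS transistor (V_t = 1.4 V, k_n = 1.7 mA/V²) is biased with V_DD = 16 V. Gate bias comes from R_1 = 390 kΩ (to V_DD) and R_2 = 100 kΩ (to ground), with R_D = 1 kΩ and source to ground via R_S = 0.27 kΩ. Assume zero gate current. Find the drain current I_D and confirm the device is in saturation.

I_D ≈ 1.7 mA

V_G = V_DD·R_2/(R_1+R_2) = 16×100/490 = 3.27 V.
Assume saturation: I_D = (k_n/2)(V_GS − V_t)² with V_GS = V_G − I_D·R_S = 3.27 − 0.27·I_D.
Substituting gives 0.062·I_D² − 1.86·I_D + 2.96 = 0, with roots I_D = 1.69 or 28.3 mA.
The root I_D = 28.3 mA gives V_GS = -4.37 V ≤ V_t, so take I_D = 1.69 mA.
Then V_GS = 2.81 V and V_DS = V_DD − I_D(R_D+R_S) = 16 − 1.69×1.27 = 13.9 V.
Saturation requires V_DS ≥ V_GS − V_t = 1.41 V; 13.9 ≥ 1.41 ✓.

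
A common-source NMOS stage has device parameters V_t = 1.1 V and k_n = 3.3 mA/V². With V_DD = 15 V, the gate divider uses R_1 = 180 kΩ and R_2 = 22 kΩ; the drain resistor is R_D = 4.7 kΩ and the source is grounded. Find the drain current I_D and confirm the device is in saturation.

I_D ≈ 0.47 mA

V_G = V_DD·R_2/(R_1+R_2) = 15×22/202 = 1.63 V. With the source grounded, V_GS = V_G = 1.63 V.
Assume saturation: I_D = (k_n/2)(V_GS − V_t)² = (3.3/2)×(1.63 − 1.1)² = 1.65×0.534² = 0.47 mA.
V_DS = V_DD − I_D·R_D = 15 − 0.47×4.7 = 12.8 V.
Saturation requires V_DS ≥ V_GS − V_t = 0.534 V; 12.8 ≥ 0.534 ✓.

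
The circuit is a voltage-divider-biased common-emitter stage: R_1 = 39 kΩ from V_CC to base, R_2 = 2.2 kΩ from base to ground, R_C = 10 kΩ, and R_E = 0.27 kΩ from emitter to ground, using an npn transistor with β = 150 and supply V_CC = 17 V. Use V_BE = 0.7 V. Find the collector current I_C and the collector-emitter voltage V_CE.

Thevenize the base divider: V_Th = V_CC·R_2/(R_1+R_2) = 17×2.2/41.2 = 0.908 V, R_Th = R_1‖R_2 = 2.08 kΩ.
Base-emitter loop: V_Th = I_B·R_Th + V_BE + (β+1)I_B·R_E, so I_B = (0.908 − 0.7) / (2.08 + 151×0.27) = 0.00485 mA.
I_C = β·I_B = 150×0.00485 = 0.727 mA, and I_E = (β+1)I_B = 0.732 mA.
V_CE = V_CC − I_C·R_C − I_E·R_E = 17 − 0.727×10 − 0.732×0.27 = 9.53 V.
V_CE = 9.53 V > 0.2 V confirms active-region operation.

I_C ≈ 0.73 mA, V_CE ≈ 9.5 V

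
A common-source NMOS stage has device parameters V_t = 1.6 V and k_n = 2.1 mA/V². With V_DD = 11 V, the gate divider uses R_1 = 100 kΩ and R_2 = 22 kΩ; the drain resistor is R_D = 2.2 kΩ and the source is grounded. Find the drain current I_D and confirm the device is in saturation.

I_D ≈ 0.15 mA

V_G = V_DD·R_2/(R_1+R_2) = 11×22/122 = 1.98 V. With the source grounded, V_GS = V_G = 1.98 V.
Assume saturation: I_D = (k_n/2)(V_GS − V_t)² = (2.1/2)×(1.98 − 1.6)² = 1.05×0.384² = 0.155 mA.
V_DS = V_DD − I_D·R_D = 11 − 0.155×2.2 = 10.7 V.
Saturation requires V_DS ≥ V_GS − V_t = 0.384 V; 10.7 ≥ 0.384 ✓.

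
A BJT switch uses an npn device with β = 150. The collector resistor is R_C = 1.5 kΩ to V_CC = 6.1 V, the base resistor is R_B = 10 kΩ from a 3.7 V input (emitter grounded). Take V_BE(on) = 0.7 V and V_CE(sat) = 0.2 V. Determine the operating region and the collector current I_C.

saturation; I_C ≈ 3.9 mA

Assume active: I_B = (3.7 − 0.7)/10 = 0.3 mA, giving I_C = β·I_B = 45 mA.
But then V_CE = 6.1 − 45×1.5 = -61.4 V < V_CE(sat) = 0.2 V — impossible in the active region.
So the transistor is saturated. With V_CE = 0.2 V, I_C = (V_CC − 0.2)/R_C = 5.9/1.5 = 3.93 mA.
Check: β·I_B = 45 mA > I_C = 3.93 mA, confirming saturation.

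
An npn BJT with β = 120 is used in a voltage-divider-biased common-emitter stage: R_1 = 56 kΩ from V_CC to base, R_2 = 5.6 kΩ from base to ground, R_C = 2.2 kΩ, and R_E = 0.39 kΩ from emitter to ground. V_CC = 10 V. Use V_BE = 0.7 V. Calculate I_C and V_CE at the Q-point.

Thevenize the base divider: V_Th = V_CC·R_2/(R_1+R_2) = 10×5.6/61.6 = 0.909 V, R_Th = R_1‖R_2 = 5.09 kΩ.
Base-emitter loop: V_Th = I_B·R_Th + V_BE + (β+1)I_B·R_E, so I_B = (0.909 − 0.7) / (5.09 + 121×0.39) = 0.004 mA.
I_C = β·I_B = 120×0.004 = 0.48 mA, and I_E = (β+1)I_B = 0.484 mA.
V_CE = V_CC − I_C·R_C − I_E·R_E = 10 − 0.48×2.2 − 0.484×0.39 = 8.76 V.
V_CE = 8.76 V > 0.2 V confirms active-region operation.

I_C ≈ 0.48 mA, V_CE ≈ 8.8 V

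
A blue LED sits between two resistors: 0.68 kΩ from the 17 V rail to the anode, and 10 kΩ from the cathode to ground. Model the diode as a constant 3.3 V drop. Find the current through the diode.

I ≈ 1.3 mA

The two resistors are in series with the diode, so KVL gives 17 = I·0.68 + 3.3 + I·10.
I = (17 − 3.3) / (0.68 + 10) kΩ = 13.7 / 10.7 = 1.28 mA.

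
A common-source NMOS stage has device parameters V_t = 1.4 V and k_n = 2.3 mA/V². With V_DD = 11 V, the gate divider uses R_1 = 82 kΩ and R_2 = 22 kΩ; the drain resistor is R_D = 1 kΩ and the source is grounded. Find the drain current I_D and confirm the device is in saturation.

V_G = V_DD·R_2/(R_1+R_2) = 11×22/104 = 2.33 V. With the source grounded, V_GS = V_G = 2.33 V.
Assume saturation: I_D = (k_n/2)(V_GS − V_t)² = (2.3/2)×(2.33 − 1.4)² = 1.15×0.927² = 0.988 mA.
V_DS = V_DD − I_D·R_D = 11 − 0.988×1 = 10 V.
Saturation requires V_DS ≥ V_GS − V_t = 0.927 V; 10 ≥ 0.927 ✓.

I_D ≈ 0.99 mA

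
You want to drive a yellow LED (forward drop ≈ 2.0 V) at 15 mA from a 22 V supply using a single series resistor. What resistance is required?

The resistor drops V_S − V_D = 22 − 2.0 = 20 V at 15 mA.
R = 20 V / 15 mA = 1.33 kΩ.

R ≈ 1.3 kΩ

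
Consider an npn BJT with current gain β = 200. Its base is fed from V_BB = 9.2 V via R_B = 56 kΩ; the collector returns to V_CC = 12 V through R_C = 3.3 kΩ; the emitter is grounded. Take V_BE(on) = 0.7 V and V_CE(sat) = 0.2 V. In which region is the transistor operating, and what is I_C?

saturation; I_C ≈ 3.6 mA

Assume active: I_B = (9.2 − 0.7)/56 = 0.152 mA, giving I_C = β·I_B = 30.4 mA.
But then V_CE = 12 − 30.4×3.3 = -88.2 V < V_CE(sat) = 0.2 V — impossible in the active region.
So the transistor is saturated. With V_CE = 0.2 V, I_C = (V_CC − 0.2)/R_C = 11.8/3.3 = 3.58 mA.
Check: β·I_B = 30.4 mA > I_C = 3.58 mA, confirming saturation.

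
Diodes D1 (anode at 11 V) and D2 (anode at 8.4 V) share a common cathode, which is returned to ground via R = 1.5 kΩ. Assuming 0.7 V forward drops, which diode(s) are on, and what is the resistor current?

Assume both conduct. Then node N would need to be at both 11−0.7 = 10.3 V and 8.4−0.7 = 7.7 V, which is impossible.
Assume only D1 conducts: V_N = 11 − 0.7 = 10.3 V, so I_R = 10.3/1.5 = 6.87 mA.
Check D2: its anode-to-cathode voltage is 8.4 − 10.3 = -1.9 V < 0.7 V, so it is off. The assumption is consistent.

Only D1 conducts; I_R ≈ 6.9 mA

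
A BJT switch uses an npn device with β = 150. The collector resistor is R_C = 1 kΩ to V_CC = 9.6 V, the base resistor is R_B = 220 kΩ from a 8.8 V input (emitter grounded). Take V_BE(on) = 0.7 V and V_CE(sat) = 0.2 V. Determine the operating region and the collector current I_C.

Assume active. Base-emitter loop: I_B = (V_BB − V_BE)/R_B = (8.8 − 0.7)/220 = 0.0368 mA.
I_C = β·I_B = 150×0.0368 = 5.52 mA.
V_CE = V_CC − I_C·R_C = 9.6 − 5.52×1 = 4.08 V > V_CE(sat), so the active-region assumption holds.

active; I_C ≈ 5.5 mA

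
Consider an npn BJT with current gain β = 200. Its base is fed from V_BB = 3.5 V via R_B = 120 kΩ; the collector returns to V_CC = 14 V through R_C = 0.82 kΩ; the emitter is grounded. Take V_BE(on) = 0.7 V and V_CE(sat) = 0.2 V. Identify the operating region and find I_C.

Assume active. Base-emitter loop: I_B = (V_BB − V_BE)/R_B = (3.5 − 0.7)/120 = 0.0233 mA.
I_C = β·I_B = 200×0.0233 = 4.67 mA.
V_CE = V_CC − I_C·R_C = 14 − 4.67×0.82 = 10.2 V > V_CE(sat), so the active-region assumption holds.

active; I_C ≈ 4.7 mA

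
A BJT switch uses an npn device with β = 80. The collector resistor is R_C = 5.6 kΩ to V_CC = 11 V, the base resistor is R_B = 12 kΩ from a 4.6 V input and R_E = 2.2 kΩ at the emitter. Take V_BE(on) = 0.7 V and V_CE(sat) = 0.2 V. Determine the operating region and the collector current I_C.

Assume active: I_B = (4.6 − 0.7)/(12 + 81×2.2) = 0.0205 mA, I_C = β·I_B = 1.64 mA.
Then V_CE = 11 − 1.64×5.6 − 1.66×2.2 = -1.84 V < 0.2 V — the active assumption fails.
Re-solve with V_CE = 0.2 V. KCL at the emitter: V_E/R_E = (V_BB−0.7−V_E)/R_B + (V_CC−0.2−V_E)/R_C, giving V_E = 3.15 V.
I_C = (V_CC − 0.2 − V_E)/R_C = (10.8 − 3.15)/5.6 = 1.37 mA.
Check: I_B = (3.9 − 3.15)/12 = 0.0629 mA, and β·I_B = 5.03 mA > I_C, confirming saturation.

saturation; I_C ≈ 1.4 mA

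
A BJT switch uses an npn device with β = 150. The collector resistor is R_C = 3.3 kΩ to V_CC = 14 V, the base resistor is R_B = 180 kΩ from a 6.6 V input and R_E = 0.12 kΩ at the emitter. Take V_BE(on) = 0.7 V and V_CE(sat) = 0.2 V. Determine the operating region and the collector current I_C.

saturation; I_C ≈ 4 mA

Assume active: I_B = (6.6 − 0.7)/(180 + 151×0.12) = 0.0298 mA, I_C = β·I_B = 4.47 mA.
Then V_CE = 14 − 4.47×3.3 − 4.5×0.12 = -1.28 V < 0.2 V — the active assumption fails.
Re-solve with V_CE = 0.2 V. KCL at the emitter: V_E/R_E = (V_BB−0.7−V_E)/R_B + (V_CC−0.2−V_E)/R_C, giving V_E = 0.488 V.
I_C = (V_CC − 0.2 − V_E)/R_C = (13.8 − 0.488)/3.3 = 4.03 mA.
Check: I_B = (5.9 − 0.488)/180 = 0.0301 mA, and β·I_B = 4.51 mA > I_C, confirming saturation.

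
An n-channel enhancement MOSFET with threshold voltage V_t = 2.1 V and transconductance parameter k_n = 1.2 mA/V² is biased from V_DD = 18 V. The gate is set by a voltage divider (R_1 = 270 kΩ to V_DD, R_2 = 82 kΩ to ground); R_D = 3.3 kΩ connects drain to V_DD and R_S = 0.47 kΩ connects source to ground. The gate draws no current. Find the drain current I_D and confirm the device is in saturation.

V_G = V_DD·R_2/(R_1+R_2) = 18×82/352 = 4.19 V.
Assume saturation: I_D = (k_n/2)(V_GS − V_t)² with V_GS = V_G − I_D·R_S = 4.19 − 0.47·I_D.
Substituting gives 0.133·I_D² − 2.18·I_D + 2.63 = 0, with roots I_D = 1.31 or 15.1 mA.
The root I_D = 15.1 mA gives V_GS = -2.92 V ≤ V_t, so take I_D = 1.31 mA.
Then V_GS = 3.58 V and V_DS = V_DD − I_D(R_D+R_S) = 18 − 1.31×3.77 = 13.1 V.
Saturation requires V_DS ≥ V_GS − V_t = 1.48 V; 13.1 ≥ 1.48 ✓.

I_D ≈ 1.3 mA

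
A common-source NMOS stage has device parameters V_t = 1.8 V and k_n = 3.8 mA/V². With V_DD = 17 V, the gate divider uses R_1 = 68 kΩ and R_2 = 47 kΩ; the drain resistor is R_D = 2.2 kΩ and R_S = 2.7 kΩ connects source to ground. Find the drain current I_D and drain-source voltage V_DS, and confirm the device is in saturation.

V_G = V_DD·R_2/(R_1+R_2) = 17×47/115 = 6.95 V.
Assume saturation: I_D = (k_n/2)(V_GS − V_t)² with V_GS = V_G − I_D·R_S = 6.95 − 2.7·I_D.
Substituting gives 13.9·I_D² − 53.8·I_D + 50.4 = 0, with roots I_D = 1.57 or 2.32 mA.
The root I_D = 2.32 mA gives V_GS = 0.696 V ≤ V_t, so take I_D = 1.57 mA.
Then V_GS = 2.71 V and V_DS = V_DD − I_D(R_D+R_S) = 17 − 1.57×4.9 = 9.31 V.
Saturation requires V_DS ≥ V_GS − V_t = 0.909 V; 9.31 ≥ 0.909 ✓.

I_D ≈ 1.6 mA, V_DS ≈ 9.3 V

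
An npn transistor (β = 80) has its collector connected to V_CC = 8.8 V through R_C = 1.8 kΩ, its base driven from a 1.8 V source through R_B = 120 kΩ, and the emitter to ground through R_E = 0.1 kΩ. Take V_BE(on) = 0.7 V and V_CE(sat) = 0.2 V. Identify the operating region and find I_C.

active; I_C ≈ 0.69 mA

Assume active. Base-emitter loop: I_B = (V_BB − V_BE)/(R_B + (β+1)R_E) = (1.8 − 0.7)/(120 + 81×0.1) = 0.00859 mA.
I_C = β·I_B = 80×0.00859 = 0.687 mA.
V_CE = V_CC − I_C·R_C − I_E·R_E = 8.8 − 0.687×1.8 − 0.696×0.1 = 7.49 V > V_CE(sat), so the active-region assumption holds.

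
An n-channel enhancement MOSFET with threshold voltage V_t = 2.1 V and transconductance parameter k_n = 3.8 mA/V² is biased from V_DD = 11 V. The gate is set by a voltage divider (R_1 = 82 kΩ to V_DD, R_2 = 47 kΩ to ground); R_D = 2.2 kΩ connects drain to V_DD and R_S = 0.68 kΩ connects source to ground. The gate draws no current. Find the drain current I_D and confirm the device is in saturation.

I_D ≈ 1.5 mA

V_G = V_DD·R_2/(R_1+R_2) = 11×47/129 = 4.01 V.
Assume saturation: I_D = (k_n/2)(V_GS − V_t)² with V_GS = V_G − I_D·R_S = 4.01 − 0.68·I_D.
Substituting gives 0.879·I_D² − 5.93·I_D + 6.92 = 0, with roots I_D = 1.5 or 5.25 mA.
The root I_D = 5.25 mA gives V_GS = 0.438 V ≤ V_t, so take I_D = 1.5 mA.
Then V_GS = 2.99 V and V_DS = V_DD − I_D(R_D+R_S) = 11 − 1.5×2.88 = 6.68 V.
Saturation requires V_DS ≥ V_GS − V_t = 0.888 V; 6.68 ≥ 0.888 ✓.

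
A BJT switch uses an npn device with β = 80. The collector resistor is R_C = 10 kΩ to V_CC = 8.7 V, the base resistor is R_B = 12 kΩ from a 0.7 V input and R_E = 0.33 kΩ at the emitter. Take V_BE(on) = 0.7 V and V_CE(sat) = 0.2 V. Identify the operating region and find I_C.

cutoff; I_C ≈ 0

V_BB = 0.7 V ≤ V_BE(on) = 0.7 V, so the base-emitter junction is not forward biased.
The transistor is in cutoff: I_B = I_C = 0.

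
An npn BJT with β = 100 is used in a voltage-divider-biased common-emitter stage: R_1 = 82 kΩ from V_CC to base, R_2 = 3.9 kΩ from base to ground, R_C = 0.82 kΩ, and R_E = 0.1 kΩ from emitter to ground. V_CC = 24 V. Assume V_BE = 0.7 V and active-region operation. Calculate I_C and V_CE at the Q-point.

Thevenize the base divider: V_Th = V_CC·R_2/(R_1+R_2) = 24×3.9/85.9 = 1.09 V, R_Th = R_1‖R_2 = 3.72 kΩ.
Base-emitter loop: V_Th = I_B·R_Th + V_BE + (β+1)I_B·R_E, so I_B = (1.09 − 0.7) / (3.72 + 101×0.1) = 0.0282 mA.
I_C = β·I_B = 100×0.0282 = 2.82 mA, and I_E = (β+1)I_B = 2.85 mA.
V_CE = V_CC − I_C·R_C − I_E·R_E = 24 − 2.82×0.82 − 2.85×0.1 = 21.4 V.
V_CE = 21.4 V > 0.2 V confirms active-region operation.

I_C ≈ 2.8 mA, V_CE ≈ 21 V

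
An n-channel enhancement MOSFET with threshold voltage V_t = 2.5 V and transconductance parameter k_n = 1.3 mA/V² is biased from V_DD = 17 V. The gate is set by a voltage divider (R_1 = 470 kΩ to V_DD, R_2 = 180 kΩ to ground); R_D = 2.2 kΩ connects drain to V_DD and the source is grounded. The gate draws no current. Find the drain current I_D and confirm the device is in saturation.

I_D ≈ 3.2 mA

V_G = V_DD·R_2/(R_1+R_2) = 17×180/650 = 4.71 V. With the source grounded, V_GS = V_G = 4.71 V.
Assume saturation: I_D = (k_n/2)(V_GS − V_t)² = (1.3/2)×(4.71 − 2.5)² = 0.65×2.21² = 3.17 mA.
V_DS = V_DD − I_D·R_D = 17 − 3.17×2.2 = 10 V.
Saturation requires V_DS ≥ V_GS − V_t = 2.21 V; 10 ≥ 2.21 ✓.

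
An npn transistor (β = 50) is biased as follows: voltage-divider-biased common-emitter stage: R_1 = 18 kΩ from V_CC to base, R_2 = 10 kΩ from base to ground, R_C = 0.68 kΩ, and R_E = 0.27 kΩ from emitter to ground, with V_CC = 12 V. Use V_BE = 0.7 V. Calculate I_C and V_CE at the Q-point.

Thevenize the base divider: V_Th = V_CC·R_2/(R_1+R_2) = 12×10/28 = 4.29 V, R_Th = R_1‖R_2 = 6.43 kΩ.
Base-emitter loop: V_Th = I_B·R_Th + V_BE + (β+1)I_B·R_E, so I_B = (4.29 − 0.7) / (6.43 + 51×0.27) = 0.178 mA.
I_C = β·I_B = 50×0.178 = 8.88 mA, and I_E = (β+1)I_B = 9.05 mA.
V_CE = V_CC − I_C·R_C − I_E·R_E = 12 − 8.88×0.68 − 9.05×0.27 = 3.52 V.
V_CE = 3.52 V > 0.2 V confirms active-region operation.

I_C ≈ 8.9 mA, V_CE ≈ 3.5 V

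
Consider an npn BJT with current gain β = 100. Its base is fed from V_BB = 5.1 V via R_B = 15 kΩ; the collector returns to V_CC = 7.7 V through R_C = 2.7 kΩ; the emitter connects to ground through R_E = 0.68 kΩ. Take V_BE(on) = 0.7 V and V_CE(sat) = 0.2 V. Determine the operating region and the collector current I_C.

Assume active: I_B = (5.1 − 0.7)/(15 + 101×0.68) = 0.0526 mA, I_C = β·I_B = 5.26 mA.
Then V_CE = 7.7 − 5.26×2.7 − 5.31×0.68 = -10.1 V < 0.2 V — the active assumption fails.
Re-solve with V_CE = 0.2 V. KCL at the emitter: V_E/R_E = (V_BB−0.7−V_E)/R_B + (V_CC−0.2−V_E)/R_C, giving V_E = 1.61 V.
I_C = (V_CC − 0.2 − V_E)/R_C = (7.5 − 1.61)/2.7 = 2.18 mA.
Check: I_B = (4.4 − 1.61)/15 = 0.186 mA, and β·I_B = 18.6 mA > I_C, confirming saturation.

saturation; I_C ≈ 2.2 mA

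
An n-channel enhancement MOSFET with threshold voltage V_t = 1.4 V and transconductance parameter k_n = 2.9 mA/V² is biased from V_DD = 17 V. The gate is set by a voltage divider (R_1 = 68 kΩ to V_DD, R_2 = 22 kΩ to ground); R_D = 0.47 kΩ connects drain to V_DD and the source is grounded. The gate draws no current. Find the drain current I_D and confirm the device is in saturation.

V_G = V_DD·R_2/(R_1+R_2) = 17×22/90 = 4.16 V. With the source grounded, V_GS = V_G = 4.16 V.
Assume saturation: I_D = (k_n/2)(V_GS − V_t)² = (2.9/2)×(4.16 − 1.4)² = 1.45×2.76² = 11 mA.
V_DS = V_DD − I_D·R_D = 17 − 11×0.47 = 11.8 V.
Saturation requires V_DS ≥ V_GS − V_t = 2.76 V; 11.8 ≥ 2.76 ✓.

I_D ≈ 11 mA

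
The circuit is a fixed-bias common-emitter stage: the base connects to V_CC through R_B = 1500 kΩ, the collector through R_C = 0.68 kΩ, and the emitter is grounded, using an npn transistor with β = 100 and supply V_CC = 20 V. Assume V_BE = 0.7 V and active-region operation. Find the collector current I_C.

Base loop: V_CC = I_B·R_B + V_BE, so I_B = (20 − 0.7)/1500 kΩ = 0.0129 mA.
In the active region I_C = β·I_B = 100 × 0.0129 = 1.29 mA.
Collector loop: V_CE = V_CC − I_C·R_C = 20 − 1.29×0.68 = 19.1 V.
Since V_CE = 19.1 V > V_CE(sat) ≈ 0.2 V, the transistor is in the active region as assumed.

I_C ≈ 1.3 mA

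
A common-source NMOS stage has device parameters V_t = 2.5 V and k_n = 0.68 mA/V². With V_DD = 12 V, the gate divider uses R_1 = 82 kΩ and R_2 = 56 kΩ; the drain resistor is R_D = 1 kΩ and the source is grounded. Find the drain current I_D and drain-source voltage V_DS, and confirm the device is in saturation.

V_G = V_DD·R_2/(R_1+R_2) = 12×56/138 = 4.87 V. With the source grounded, V_GS = V_G = 4.87 V.
Assume saturation: I_D = (k_n/2)(V_GS − V_t)² = (0.68/2)×(4.87 − 2.5)² = 0.34×2.37² = 1.91 mA.
V_DS = V_DD − I_D·R_D = 12 − 1.91×1 = 10.1 V.
Saturation requires V_DS ≥ V_GS − V_t = 2.37 V; 10.1 ≥ 2.37 ✓.

I_D ≈ 1.9 mA, V_DS ≈ 10 V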